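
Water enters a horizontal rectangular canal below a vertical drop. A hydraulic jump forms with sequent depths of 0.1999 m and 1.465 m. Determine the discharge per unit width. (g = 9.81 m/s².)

q = 1.546 m²/s

For a rectangular channel the momentum equation gives q² = ½·g·y₁·y₂·(y₁ + y₂) = ½×9.81×0.1999×1.465×1.665 = 2.392.
q = √2.392 = 1.546 m²/s.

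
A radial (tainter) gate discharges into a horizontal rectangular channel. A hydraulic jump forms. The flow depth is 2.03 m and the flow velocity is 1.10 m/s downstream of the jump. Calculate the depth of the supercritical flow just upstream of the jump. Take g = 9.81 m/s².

Fr₂ = V₂/√(g·y₂) = 1.10/√(9.81×2.03) = 0.246.
From the momentum equation (using Fr₂), y₁/y₂ = ½[√(1 + 8Fr₂²) − 1] = ½[√1.486 − 1] = 0.110.
y₁ = 0.110 × 2.03 = 0.222 m.

y₁ = 0.222 m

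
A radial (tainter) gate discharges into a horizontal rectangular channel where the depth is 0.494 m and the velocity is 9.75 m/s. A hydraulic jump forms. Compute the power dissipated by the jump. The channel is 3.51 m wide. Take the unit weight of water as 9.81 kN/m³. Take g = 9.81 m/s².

P = 388 kW

Fr₁ = V₁/√(g·y₁) = 9.75/√(9.81×0.494) = 4.43.
Sequent-depth ratio: y₂/y₁ = ½[√(1 + 8Fr₁²) − 1] = ½[√157.9 − 1] = 5.78.
y₂ = 5.78 × 0.494 = 2.86 m.
Head loss: ΔE = (y₂ − y₁)³/(4y₁y₂) = (2.86 − 0.494)³/(4×0.494×2.86) = 13.2/5.65 = 2.34 m.
q = V₁·y₁ = 9.75 × 0.494 = 4.82 m²/s. Q = q·b = 4.82 × 3.51 = 16.9 m³/s. P = γ·Q·ΔE = 9.81 × 16.9 × 2.34 = 388 kW.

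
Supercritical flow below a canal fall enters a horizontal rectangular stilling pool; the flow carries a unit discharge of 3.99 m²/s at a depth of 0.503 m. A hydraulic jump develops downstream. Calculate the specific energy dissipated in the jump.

ΔE = 1.26 m

V₁ = q/y₁ = 3.99/0.503 = 7.93 m/s. Fr₁ = V₁/√(g·y₁) = 7.93/√(9.81×0.503) = 3.57.
Conjugate-depth relation: y₂/y₁ = ½[√(1 + 8Fr₁²) − 1] = ½[√103.0 − 1] = 4.57.
y₂ = 4.57 × 0.503 = 2.30 m.
V₂ = q/y₂ = 3.99/2.30 = 1.73 m/s. E₁ = y₁ + V₁²/2g = 3.71 m; E₂ = y₂ + V₂²/2g = 2.45 m. ΔE = E₁ − E₂ = 1.26 m.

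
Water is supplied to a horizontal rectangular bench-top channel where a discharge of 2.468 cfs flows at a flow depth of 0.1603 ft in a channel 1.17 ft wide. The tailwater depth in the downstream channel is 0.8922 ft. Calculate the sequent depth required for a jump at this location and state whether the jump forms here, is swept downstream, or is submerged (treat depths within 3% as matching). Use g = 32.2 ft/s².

y₂ = 1.235 ft; the jump is swept downstream

q = Q/b = 2.468/1.17 = 2.109 ft²/s; V₁ = q/y₁ = 13.16 ft/s. Fr₁ = V₁/√(g·y₁) = 5.792.
By Bélanger, y₂/y₁ = ½[√(1 + 8Fr₁²) − 1] = ½[√269.38 − 1] = 7.706.
y₂ = 7.706 × 0.1603 = 1.235 ft.
Tailwater y_tw = 0.8922 ft: y_tw < y₂, so the jump is swept downstream.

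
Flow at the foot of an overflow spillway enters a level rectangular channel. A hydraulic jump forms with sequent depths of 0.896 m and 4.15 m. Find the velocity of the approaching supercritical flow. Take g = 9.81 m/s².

V₁ = 10.7 m/s

For a rectangular channel the momentum equation gives q² = ½·g·y₁·y₂·(y₁ + y₂) = ½×9.81×0.896×4.15×5.05 = 92.0.
q = √92.0 = 9.59 m²/s.
V₁ = q/y₁ = 9.59/0.896 = 10.7 m/s.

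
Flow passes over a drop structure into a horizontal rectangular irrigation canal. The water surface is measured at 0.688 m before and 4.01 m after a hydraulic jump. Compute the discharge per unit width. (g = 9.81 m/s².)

q = 7.97 m²/s

For a rectangular channel the momentum equation gives q² = ½·g·y₁·y₂·(y₁ + y₂) = ½×9.81×0.688×4.01×4.70 = 63.6.
q = √63.6 = 7.97 m²/s.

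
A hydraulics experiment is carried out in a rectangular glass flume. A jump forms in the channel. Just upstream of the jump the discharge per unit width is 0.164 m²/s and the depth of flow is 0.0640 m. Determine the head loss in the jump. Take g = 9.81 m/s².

V₁ = q/y₁ = 0.164/0.0640 = 2.56 m/s. Fr₁ = V₁/√(g·y₁) = 2.56/√(9.81×0.0640) = 3.23.
By Bélanger, y₂/y₁ = ½[√(1 + 8Fr₁²) − 1] = ½[√84.67 − 1] = 4.10.
y₂ = 4.10 × 0.0640 = 0.262 m.
V₂ = q/y₂ = 0.164/0.262 = 0.625 m/s. E₁ = y₁ + V₁²/2g = 0.399 m; E₂ = y₂ + V₂²/2g = 0.282 m. ΔE = E₁ − E₂ = 0.116 m.

ΔE = 0.116 m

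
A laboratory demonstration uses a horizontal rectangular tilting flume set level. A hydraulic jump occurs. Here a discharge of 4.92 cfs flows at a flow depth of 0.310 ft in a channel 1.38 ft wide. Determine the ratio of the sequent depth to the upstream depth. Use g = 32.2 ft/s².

q = Q/b = 4.92/1.38 = 3.57 ft²/s; V₁ = q/y₁ = 11.5 ft/s. Fr₁ = V₁/√(g·y₁) = 3.64.
Bélanger equation: y₂/y₁ = ½[√(1 + 8Fr₁²) − 1] = ½[√107.0 − 1] = 4.67.

y₂/y₁ = 4.67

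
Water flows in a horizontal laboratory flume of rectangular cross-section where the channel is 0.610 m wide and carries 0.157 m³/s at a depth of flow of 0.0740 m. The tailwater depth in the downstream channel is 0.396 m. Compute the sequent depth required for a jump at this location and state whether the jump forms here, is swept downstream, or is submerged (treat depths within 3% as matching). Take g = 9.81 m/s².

y₂ = 0.392 m; the jump forms here

q = Q/b = 0.157/0.610 = 0.257 m²/s; V₁ = q/y₁ = 3.48 m/s. Fr₁ = V₁/√(g·y₁) = 4.08.
Bélanger equation: y₂/y₁ = ½[√(1 + 8Fr₁²) − 1] = ½[√134.3 − 1] = 5.29.
y₂ = 5.29 × 0.0740 = 0.392 m.
Tailwater y_tw = 0.396 m: y_tw ≈ y₂, so the jump forms here.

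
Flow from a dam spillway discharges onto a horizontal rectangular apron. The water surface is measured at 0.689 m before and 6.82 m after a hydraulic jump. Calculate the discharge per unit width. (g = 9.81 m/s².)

q = 13.2 m²/s

For a rectangular channel the momentum equation gives q² = ½·g·y₁·y₂·(y₁ + y₂) = ½×9.81×0.689×6.82×7.51 = 173.
q = √173 = 13.2 m²/s.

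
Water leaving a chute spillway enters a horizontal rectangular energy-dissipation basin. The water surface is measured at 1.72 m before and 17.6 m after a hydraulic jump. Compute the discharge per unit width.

For a rectangular channel the momentum equation gives q² = ½·g·y₁·y₂·(y₁ + y₂) = ½×9.81×1.72×17.6×19.3 = 2869.
q = √2869 = 53.6 m²/s.

q = 53.6 m²/s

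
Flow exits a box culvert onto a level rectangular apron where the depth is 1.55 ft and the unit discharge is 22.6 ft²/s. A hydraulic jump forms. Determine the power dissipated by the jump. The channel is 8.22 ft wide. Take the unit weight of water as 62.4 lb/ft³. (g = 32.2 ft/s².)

V₁ = q/y₁ = 22.6/1.55 = 14.6 ft/s. Fr₁ = V₁/√(g·y₁) = 14.6/√(32.2×1.55) = 2.06.
Conjugate-depth relation: y₂/y₁ = ½[√(1 + 8Fr₁²) − 1] = ½[√35.08 − 1] = 2.46.
y₂ = 2.46 × 1.55 = 3.81 ft.
V₂ = q/y₂ = 22.6/3.81 = 5.92 ft/s. E₁ = y₁ + V₁²/2g = 4.85 ft; E₂ = y₂ + V₂²/2g = 4.36 ft. ΔE = E₁ − E₂ = 0.491 ft.
Q = q·b = 22.6 × 8.22 = 186 cfs. P = γ·Q·ΔE/550 = 62.4 × 186 × 0.491 / 550 = 10.4 hp.

P = 10.4 hp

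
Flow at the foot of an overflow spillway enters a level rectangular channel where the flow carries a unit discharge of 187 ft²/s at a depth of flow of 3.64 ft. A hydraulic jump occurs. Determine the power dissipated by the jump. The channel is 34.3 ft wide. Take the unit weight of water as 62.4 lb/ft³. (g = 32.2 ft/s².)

P = 15202 hp

V₁ = q/y₁ = 187/3.64 = 51.4 ft/s. Fr₁ = V₁/√(g·y₁) = 51.4/√(32.2×3.64) = 4.75.
From the momentum equation for a rectangular channel, y₂/y₁ = ½[√(1 + 8Fr₁²) − 1] = ½[√181.1 − 1] = 6.23.
y₂ = 6.23 × 3.64 = 22.7 ft.
V₂ = q/y₂ = 187/22.7 = 8.25 ft/s. E₁ = y₁ + V₁²/2g = 44.6 ft; E₂ = y₂ + V₂²/2g = 23.7 ft. ΔE = E₁ − E₂ = 20.9 ft.
Q = q·b = 187 × 34.3 = 6414 cfs. P = γ·Q·ΔE/550 = 62.4 × 6414 × 20.9 / 550 = 15202 hp.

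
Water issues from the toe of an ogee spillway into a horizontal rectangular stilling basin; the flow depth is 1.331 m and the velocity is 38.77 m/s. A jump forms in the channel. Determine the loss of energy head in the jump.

Fr₁ = V₁/√(g·y₁) = 38.77/√(9.81×1.331) = 10.73.
Bélanger equation: y₂/y₁ = ½[√(1 + 8Fr₁²) − 1] = ½[√921.95 − 1] = 14.68.
y₂ = 14.68 × 1.331 = 19.54 m.
q = V₁·y₁ = 38.77 × 1.331 = 51.60 m²/s. V₂ = q/y₂ = 51.60/19.54 = 2.641 m/s. E₁ = y₁ + V₁²/2g = 77.94 m; E₂ = y₂ + V₂²/2g = 19.90 m. ΔE = E₁ − E₂ = 58.05 m.

ΔE = 58.05 m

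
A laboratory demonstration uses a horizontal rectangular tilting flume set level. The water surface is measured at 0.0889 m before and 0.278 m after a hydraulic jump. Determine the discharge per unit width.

For a rectangular channel the momentum equation gives q² = ½·g·y₁·y₂·(y₁ + y₂) = ½×9.81×0.0889×0.278×0.367 = 0.0445.
q = √0.0445 = 0.211 m²/s.

q = 0.211 m²/s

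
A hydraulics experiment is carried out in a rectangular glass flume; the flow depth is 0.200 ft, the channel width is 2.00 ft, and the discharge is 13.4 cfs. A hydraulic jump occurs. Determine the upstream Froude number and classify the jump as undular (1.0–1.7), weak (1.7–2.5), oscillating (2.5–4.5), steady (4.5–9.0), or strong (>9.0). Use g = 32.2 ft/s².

Fr₁ = 13.2; strong jump

q = Q/b = 13.4/2.00 = 6.70 ft²/s; V₁ = q/y₁ = 33.5 ft/s. Fr₁ = V₁/√(g·y₁) = 13.2.
Fr₁ = 13.2 lies in the strong range.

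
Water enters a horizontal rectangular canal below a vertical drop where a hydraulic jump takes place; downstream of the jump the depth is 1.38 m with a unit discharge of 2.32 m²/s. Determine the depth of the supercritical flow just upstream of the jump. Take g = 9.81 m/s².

y₁ = 0.438 m

V₂ = q/y₂ = 2.32/1.38 = 1.68 m/s; Fr₂ = V₂/√(g·y₂) = 0.457.
The Bélanger relation is symmetric: y₁/y₂ = ½[√(1 + 8Fr₂²) − 1] = ½[√2.670 − 1] = 0.317.
y₁ = 0.317 × 1.38 = 0.438 m.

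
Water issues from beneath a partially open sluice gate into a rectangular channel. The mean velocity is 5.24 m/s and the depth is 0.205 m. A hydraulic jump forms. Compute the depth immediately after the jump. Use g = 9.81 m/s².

Fr₁ = V₁/√(g·y₁) = 5.24/√(9.81×0.205) = 3.70.
Conjugate-depth relation: y₂/y₁ = ½[√(1 + 8Fr₁²) − 1] = ½[√110.2 − 1] = 4.75.
y₂ = 4.75 × 0.205 = 0.974 m.

y₂ = 0.974 m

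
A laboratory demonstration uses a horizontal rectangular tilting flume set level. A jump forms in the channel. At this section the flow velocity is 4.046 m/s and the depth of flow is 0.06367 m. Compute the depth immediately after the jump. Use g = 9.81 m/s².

Fr₁ = V₁/√(g·y₁) = 4.046/√(9.81×0.06367) = 5.119.
Bélanger equation: y₂/y₁ = ½[√(1 + 8Fr₁²) − 1] = ½[√210.67 − 1] = 6.757.
y₂ = 6.757 × 0.06367 = 0.4302 m.

y₂ = 0.4302 m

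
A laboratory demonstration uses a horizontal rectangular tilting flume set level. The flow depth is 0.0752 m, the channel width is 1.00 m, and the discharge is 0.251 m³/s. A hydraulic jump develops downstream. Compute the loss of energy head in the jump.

q = Q/b = 0.251/1.00 = 0.251 m²/s; V₁ = q/y₁ = 3.34 m/s. Fr₁ = V₁/√(g·y₁) = 3.89.
By Bélanger, y₂/y₁ = ½[√(1 + 8Fr₁²) − 1] = ½[√121.8 − 1] = 5.02.
y₂ = 5.02 × 0.0752 = 0.377 m.
Head loss: ΔE = (y₂ − y₁)³/(4y₁y₂) = (0.377 − 0.0752)³/(4×0.0752×0.377) = 0.0276/0.114 = 0.243 m.

ΔE = 0.243 m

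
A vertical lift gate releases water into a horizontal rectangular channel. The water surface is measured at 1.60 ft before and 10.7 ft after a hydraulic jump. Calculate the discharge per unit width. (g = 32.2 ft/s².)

q = 58.2 ft²/s

For a rectangular channel the momentum equation gives q² = ½·g·y₁·y₂·(y₁ + y₂) = ½×32.2×1.60×10.7×12.3 = 3390.
q = √3390 = 58.2 ft²/s.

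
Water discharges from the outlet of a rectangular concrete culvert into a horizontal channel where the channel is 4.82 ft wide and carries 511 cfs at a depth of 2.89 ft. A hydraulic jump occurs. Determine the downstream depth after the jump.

q = Q/b = 511/4.82 = 106 ft²/s; V₁ = q/y₁ = 36.7 ft/s. Fr₁ = V₁/√(g·y₁) = 3.80.
Bélanger equation: y₂/y₁ = ½[√(1 + 8Fr₁²) − 1] = ½[√116.7 − 1] = 4.90.
y₂ = 4.90 × 2.89 = 14.2 ft.

y₂ = 14.2 ft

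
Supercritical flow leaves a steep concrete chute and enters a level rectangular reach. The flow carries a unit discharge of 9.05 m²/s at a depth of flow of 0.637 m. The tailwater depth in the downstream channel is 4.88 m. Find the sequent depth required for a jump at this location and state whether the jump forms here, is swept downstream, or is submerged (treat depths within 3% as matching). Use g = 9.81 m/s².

y₂ = 4.81 m; the jump forms here

V₁ = q/y₁ = 9.05/0.637 = 14.2 m/s. Fr₁ = V₁/√(g·y₁) = 14.2/√(9.81×0.637) = 5.68.
From the momentum equation for a rectangular channel, y₂/y₁ = ½[√(1 + 8Fr₁²) − 1] = ½[√259.4 − 1] = 7.55.
y₂ = 7.55 × 0.637 = 4.81 m.
Tailwater y_tw = 4.88 m: y_tw ≈ y₂, so the jump forms here.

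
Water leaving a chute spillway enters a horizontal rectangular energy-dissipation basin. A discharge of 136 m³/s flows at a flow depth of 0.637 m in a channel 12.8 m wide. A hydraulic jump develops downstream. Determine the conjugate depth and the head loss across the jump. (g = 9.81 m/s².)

y₂ = 5.70 m; ΔE = 8.94 m

q = Q/b = 136/12.8 = 10.6 m²/s; V₁ = q/y₁ = 16.7 m/s. Fr₁ = V₁/√(g·y₁) = 6.67.
By Bélanger, y₂/y₁ = ½[√(1 + 8Fr₁²) − 1] = ½[√357.2 − 1] = 8.95.
y₂ = 8.95 × 0.637 = 5.70 m.
V₂ = q/y₂ = 10.6/5.70 = 1.86 m/s. E₁ = y₁ + V₁²/2g = 14.8 m; E₂ = y₂ + V₂²/2g = 5.88 m. ΔE = E₁ − E₂ = 8.94 m.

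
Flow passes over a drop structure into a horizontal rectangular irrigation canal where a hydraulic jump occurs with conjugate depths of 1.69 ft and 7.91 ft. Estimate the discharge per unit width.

For a rectangular channel the momentum equation gives q² = ½·g·y₁·y₂·(y₁ + y₂) = ½×32.2×1.69×7.91×9.60 = 2066.
q = √2066 = 45.5 ft²/s.

q = 45.5 ft²/s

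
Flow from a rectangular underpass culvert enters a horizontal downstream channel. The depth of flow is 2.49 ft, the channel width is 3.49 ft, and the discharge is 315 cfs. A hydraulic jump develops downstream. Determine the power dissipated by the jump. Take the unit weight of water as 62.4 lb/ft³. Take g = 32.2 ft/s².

q = Q/b = 315/3.49 = 90.3 ft²/s; V₁ = q/y₁ = 36.2 ft/s. Fr₁ = V₁/√(g·y₁) = 4.05.
From the momentum equation for a rectangular channel, y₂/y₁ = ½[√(1 + 8Fr₁²) − 1] = ½[√132.1 − 1] = 5.25.
y₂ = 5.25 × 2.49 = 13.1 ft.
Head loss: ΔE = (y₂ − y₁)³/(4y₁y₂) = (13.1 − 2.49)³/(4×2.49×13.1) = 1182/130 = 9.09 ft.
P = γ·Q·ΔE/550 = 62.4 × 315 × 9.09 / 550 = 325 hp.

P = 325 hp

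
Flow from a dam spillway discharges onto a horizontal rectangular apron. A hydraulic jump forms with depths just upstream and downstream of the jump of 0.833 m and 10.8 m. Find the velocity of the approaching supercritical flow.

For a rectangular channel the momentum equation gives q² = ½·g·y₁·y₂·(y₁ + y₂) = ½×9.81×0.833×10.8×11.6 = 513.
q = √513 = 22.7 m²/s.
V₁ = q/y₁ = 22.7/0.833 = 27.2 m/s.

V₁ = 27.2 m/s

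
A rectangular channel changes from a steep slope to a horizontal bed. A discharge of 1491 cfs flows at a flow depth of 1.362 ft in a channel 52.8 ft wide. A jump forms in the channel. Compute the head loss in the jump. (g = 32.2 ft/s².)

ΔE = 2.223 ft

q = Q/b = 1491/52.8 = 28.24 ft²/s; V₁ = q/y₁ = 20.73 ft/s. Fr₁ = V₁/√(g·y₁) = 3.131.
Sequent-depth ratio: y₂/y₁ = ½[√(1 + 8Fr₁²) − 1] = ½[√79.413 − 1] = 3.956.
y₂ = 3.956 × 1.362 = 5.388 ft.
V₂ = q/y₂ = 28.24/5.388 = 5.241 ft/s. E₁ = y₁ + V₁²/2g = 8.037 ft; E₂ = y₂ + V₂²/2g = 5.814 ft. ΔE = E₁ − E₂ = 2.223 ft.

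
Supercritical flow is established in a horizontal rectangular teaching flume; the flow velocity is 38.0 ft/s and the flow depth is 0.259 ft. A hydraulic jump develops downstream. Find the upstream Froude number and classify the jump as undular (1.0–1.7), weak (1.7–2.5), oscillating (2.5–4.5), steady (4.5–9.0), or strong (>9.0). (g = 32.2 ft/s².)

Fr₁ = V₁/√(g·y₁) = 38.0/√(32.2×0.259) = 13.2.
Fr₁ = 13.2 lies in the strong range.

Fr₁ = 13.2; strong jump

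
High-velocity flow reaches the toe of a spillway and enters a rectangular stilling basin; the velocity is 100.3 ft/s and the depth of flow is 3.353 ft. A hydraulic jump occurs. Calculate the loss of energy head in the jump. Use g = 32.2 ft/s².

ΔE = 114.5 ft

Fr₁ = V₁/√(g·y₁) = 100.3/√(32.2×3.353) = 9.653.
By Bélanger, y₂/y₁ = ½[√(1 + 8Fr₁²) − 1] = ½[√746.42 − 1] = 13.16.
y₂ = 13.16 × 3.353 = 44.13 ft.
Head loss: ΔE = (y₂ − y₁)³/(4y₁y₂) = (44.13 − 3.353)³/(4×3.353×44.13) = 67786/591.8 = 114.5 ft.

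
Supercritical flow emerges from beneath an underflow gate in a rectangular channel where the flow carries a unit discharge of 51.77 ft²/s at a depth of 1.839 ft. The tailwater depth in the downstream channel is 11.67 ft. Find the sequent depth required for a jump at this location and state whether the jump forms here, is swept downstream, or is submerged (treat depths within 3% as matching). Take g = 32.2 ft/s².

y₂ = 8.639 ft; the jump is submerged

V₁ = q/y₁ = 51.77/1.839 = 28.15 ft/s. Fr₁ = V₁/√(g·y₁) = 28.15/√(32.2×1.839) = 3.658.
Bélanger equation: y₂/y₁ = ½[√(1 + 8Fr₁²) − 1] = ½[√108.06 − 1] = 4.698.
y₂ = 4.698 × 1.839 = 8.639 ft.
Tailwater y_tw = 11.67 ft: y_tw > y₂, so the jump is submerged.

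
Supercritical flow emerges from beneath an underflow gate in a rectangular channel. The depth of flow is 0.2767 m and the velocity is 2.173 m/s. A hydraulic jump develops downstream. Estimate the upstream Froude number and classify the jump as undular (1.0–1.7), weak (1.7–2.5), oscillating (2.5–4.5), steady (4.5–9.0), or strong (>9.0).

Fr₁ = V₁/√(g·y₁) = 2.173/√(9.81×0.2767) = 1.319.
Fr₁ = 1.319 lies in the undular range.

Fr₁ = 1.319; undular jump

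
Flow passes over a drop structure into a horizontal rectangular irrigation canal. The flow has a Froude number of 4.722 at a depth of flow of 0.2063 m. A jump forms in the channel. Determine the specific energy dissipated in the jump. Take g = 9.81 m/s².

Fr₁ = 4.722 (given).
Conjugate-depth relation: y₂/y₁ = ½[√(1 + 8Fr₁²) − 1] = ½[√179.38 − 1] = 6.197.
y₂ = 6.197 × 0.2063 = 1.278 m.
Head loss: ΔE = (y₂ − y₁)³/(4y₁y₂) = (1.278 − 0.2063)³/(4×0.2063×1.278) = 1.232/1.055 = 1.168 m.

ΔE = 1.168 m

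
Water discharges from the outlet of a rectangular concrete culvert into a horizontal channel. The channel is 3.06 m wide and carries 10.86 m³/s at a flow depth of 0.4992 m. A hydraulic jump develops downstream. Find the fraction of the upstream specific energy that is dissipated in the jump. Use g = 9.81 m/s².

ΔE/E₁ = 0.289 (28.9%)

q = Q/b = 10.86/3.06 = 3.549 m²/s; V₁ = q/y₁ = 7.109 m/s. Fr₁ = V₁/√(g·y₁) = 3.213.
Sequent-depth ratio: y₂/y₁ = ½[√(1 + 8Fr₁²) − 1] = ½[√83.568 − 1] = 4.071.
y₂ = 4.071 × 0.4992 = 2.032 m.
E₁ = y₁ + V₁²/2g = 3.075 m. ΔE = (y₂ − y₁)³/(4y₁y₂) = 0.8877 m. ΔE/E₁ = 0.8877/3.075 = 0.289.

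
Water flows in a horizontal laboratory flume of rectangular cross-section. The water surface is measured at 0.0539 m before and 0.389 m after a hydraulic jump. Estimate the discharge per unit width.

For a rectangular channel the momentum equation gives q² = ½·g·y₁·y₂·(y₁ + y₂) = ½×9.81×0.0539×0.389×0.443 = 0.0455.
q = √0.0455 = 0.213 m²/s.

q = 0.213 m²/s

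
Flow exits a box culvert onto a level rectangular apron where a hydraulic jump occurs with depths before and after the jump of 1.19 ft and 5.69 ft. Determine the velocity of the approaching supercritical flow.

V₁ = 23.0 ft/s

For a rectangular channel the momentum equation gives q² = ½·g·y₁·y₂·(y₁ + y₂) = ½×32.2×1.19×5.69×6.88 = 750.
q = √750 = 27.4 ft²/s.
V₁ = q/y₁ = 27.4/1.19 = 23.0 ft/s.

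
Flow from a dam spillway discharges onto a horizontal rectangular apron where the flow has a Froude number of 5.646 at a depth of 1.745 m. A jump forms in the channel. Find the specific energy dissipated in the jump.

Fr₁ = 5.646 (given).
By Bélanger, y₂/y₁ = ½[√(1 + 8Fr₁²) − 1] = ½[√256.02 − 1] = 7.500.
y₂ = 7.500 × 1.745 = 13.09 m.
Head loss: ΔE = (y₂ − y₁)³/(4y₁y₂) = (13.09 − 1.745)³/(4×1.745×13.09) = 1459/91.35 = 15.98 m.

ΔE = 15.98 m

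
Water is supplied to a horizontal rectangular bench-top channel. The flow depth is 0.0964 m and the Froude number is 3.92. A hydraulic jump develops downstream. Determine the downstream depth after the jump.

Fr₁ = 3.92 (given).
Sequent-depth ratio: y₂/y₁ = ½[√(1 + 8Fr₁²) − 1] = ½[√123.9 − 1] = 5.07.
y₂ = 5.07 × 0.0964 = 0.488 m.

y₂ = 0.488 m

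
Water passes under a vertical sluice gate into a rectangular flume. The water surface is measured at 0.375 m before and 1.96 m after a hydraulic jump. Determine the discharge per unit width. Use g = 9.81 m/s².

q = 2.90 m²/s

For a rectangular channel the momentum equation gives q² = ½·g·y₁·y₂·(y₁ + y₂) = ½×9.81×0.375×1.96×2.33 = 8.42.
q = √8.42 = 2.90 m²/s.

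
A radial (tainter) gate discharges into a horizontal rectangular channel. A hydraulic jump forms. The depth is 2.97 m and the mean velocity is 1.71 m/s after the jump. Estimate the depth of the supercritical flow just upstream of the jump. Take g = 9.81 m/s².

y₁ = 0.509 m

Fr₂ = V₂/√(g·y₂) = 1.71/√(9.81×2.97) = 0.317.
From the momentum equation (using Fr₂), y₁/y₂ = ½[√(1 + 8Fr₂²) − 1] = ½[√1.803 − 1] = 0.171.
y₁ = 0.171 × 2.97 = 0.509 m.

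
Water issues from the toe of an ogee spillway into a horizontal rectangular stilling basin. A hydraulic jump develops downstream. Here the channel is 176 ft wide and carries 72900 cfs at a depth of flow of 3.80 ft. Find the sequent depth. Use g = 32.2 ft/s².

y₂ = 51.1 ft

q = Q/b = 72900/176 = 414 ft²/s; V₁ = q/y₁ = 109 ft/s. Fr₁ = V₁/√(g·y₁) = 9.85.
From the momentum equation for a rectangular channel, y₂/y₁ = ½[√(1 + 8Fr₁²) − 1] = ½[√777.8 − 1] = 13.4.
y₂ = 13.4 × 3.80 = 51.1 ft.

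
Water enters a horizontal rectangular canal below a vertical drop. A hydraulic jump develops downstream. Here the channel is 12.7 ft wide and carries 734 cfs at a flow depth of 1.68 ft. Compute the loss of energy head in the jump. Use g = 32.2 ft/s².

q = Q/b = 734/12.7 = 57.8 ft²/s; V₁ = q/y₁ = 34.4 ft/s. Fr₁ = V₁/√(g·y₁) = 4.68.
Sequent-depth ratio: y₂/y₁ = ½[√(1 + 8Fr₁²) − 1] = ½[√176.0 − 1] = 6.13.
y₂ = 6.13 × 1.68 = 10.3 ft.
V₂ = q/y₂ = 57.8/10.3 = 5.61 ft/s. E₁ = y₁ + V₁²/2g = 20.1 ft; E₂ = y₂ + V₂²/2g = 10.8 ft. ΔE = E₁ − E₂ = 9.26 ft.

ΔE = 9.26 ft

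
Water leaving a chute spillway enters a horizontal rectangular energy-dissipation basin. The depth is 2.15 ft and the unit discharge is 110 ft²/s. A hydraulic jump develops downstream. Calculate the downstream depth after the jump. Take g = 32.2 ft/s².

y₂ = 17.7 ft

V₁ = q/y₁ = 110/2.15 = 51.2 ft/s. Fr₁ = V₁/√(g·y₁) = 51.2/√(32.2×2.15) = 6.15.
Sequent-depth ratio: y₂/y₁ = ½[√(1 + 8Fr₁²) − 1] = ½[√303.5 − 1] = 8.21.
y₂ = 8.21 × 2.15 = 17.7 ft.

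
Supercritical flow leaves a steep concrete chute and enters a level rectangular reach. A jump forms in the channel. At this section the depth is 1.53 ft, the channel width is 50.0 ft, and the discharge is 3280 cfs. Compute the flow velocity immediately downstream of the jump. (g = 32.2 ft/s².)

V₂ = 5.26 ft/s

q = Q/b = 3280/50.0 = 65.6 ft²/s; V₁ = q/y₁ = 42.9 ft/s. Fr₁ = V₁/√(g·y₁) = 6.11.
By Bélanger, y₂/y₁ = ½[√(1 + 8Fr₁²) − 1] = ½[√299.5 − 1] = 8.15.
y₂ = 8.15 × 1.53 = 12.5 ft.
V₂ = q/y₂ = 65.6/12.5 = 5.26 ft/s.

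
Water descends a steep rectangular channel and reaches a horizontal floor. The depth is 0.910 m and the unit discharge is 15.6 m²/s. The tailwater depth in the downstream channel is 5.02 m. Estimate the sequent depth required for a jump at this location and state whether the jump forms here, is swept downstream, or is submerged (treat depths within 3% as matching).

y₂ = 6.94 m; the jump is swept downstream

V₁ = q/y₁ = 15.6/0.910 = 17.1 m/s. Fr₁ = V₁/√(g·y₁) = 17.1/√(9.81×0.910) = 5.74.
Sequent-depth ratio: y₂/y₁ = ½[√(1 + 8Fr₁²) − 1] = ½[√264.4 − 1] = 7.63.
y₂ = 7.63 × 0.910 = 6.94 m.
Tailwater y_tw = 5.02 m: y_tw < y₂, so the jump is swept downstream.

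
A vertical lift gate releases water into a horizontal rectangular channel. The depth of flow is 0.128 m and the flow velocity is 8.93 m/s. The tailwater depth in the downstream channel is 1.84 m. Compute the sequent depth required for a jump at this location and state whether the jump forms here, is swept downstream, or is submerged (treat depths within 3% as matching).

y₂ = 1.38 m; the jump is submerged

Fr₁ = V₁/√(g·y₁) = 8.93/√(9.81×0.128) = 7.97.
Sequent-depth ratio: y₂/y₁ = ½[√(1 + 8Fr₁²) − 1] = ½[√509.1 − 1] = 10.8.
y₂ = 10.8 × 0.128 = 1.38 m.
Tailwater y_tw = 1.84 m: y_tw > y₂, so the jump is submerged.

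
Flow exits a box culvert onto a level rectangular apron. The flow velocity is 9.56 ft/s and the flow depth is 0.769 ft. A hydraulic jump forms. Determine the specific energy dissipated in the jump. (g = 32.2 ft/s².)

Fr₁ = V₁/√(g·y₁) = 9.56/√(32.2×0.769) = 1.92.
From the momentum equation for a rectangular channel, y₂/y₁ = ½[√(1 + 8Fr₁²) − 1] = ½[√30.53 − 1] = 2.26.
y₂ = 2.26 × 0.769 = 1.74 ft.
Head loss: ΔE = (y₂ − y₁)³/(4y₁y₂) = (1.74 − 0.769)³/(4×0.769×1.74) = 0.915/5.35 = 0.171 ft.

ΔE = 0.171 ft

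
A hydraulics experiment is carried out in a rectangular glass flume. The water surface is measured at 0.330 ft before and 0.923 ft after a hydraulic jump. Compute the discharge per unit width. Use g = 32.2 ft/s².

q = 2.48 ft²/s

For a rectangular channel the momentum equation gives q² = ½·g·y₁·y₂·(y₁ + y₂) = ½×32.2×0.330×0.923×1.25 = 6.14.
q = √6.14 = 2.48 ft²/s.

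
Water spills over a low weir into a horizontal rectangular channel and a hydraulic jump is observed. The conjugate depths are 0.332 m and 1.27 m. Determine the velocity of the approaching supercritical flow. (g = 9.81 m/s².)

For a rectangular channel the momentum equation gives q² = ½·g·y₁·y₂·(y₁ + y₂) = ½×9.81×0.332×1.27×1.60 = 3.31.
q = √3.31 = 1.82 m²/s.
V₁ = q/y₁ = 1.82/0.332 = 5.48 m/s.

V₁ = 5.48 m/s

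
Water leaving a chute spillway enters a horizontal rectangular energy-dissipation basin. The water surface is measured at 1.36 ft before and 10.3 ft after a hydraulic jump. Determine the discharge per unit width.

For a rectangular channel the momentum equation gives q² = ½·g·y₁·y₂·(y₁ + y₂) = ½×32.2×1.36×10.3×11.7 = 2630.
q = √2630 = 51.3 ft²/s.

q = 51.3 ft²/s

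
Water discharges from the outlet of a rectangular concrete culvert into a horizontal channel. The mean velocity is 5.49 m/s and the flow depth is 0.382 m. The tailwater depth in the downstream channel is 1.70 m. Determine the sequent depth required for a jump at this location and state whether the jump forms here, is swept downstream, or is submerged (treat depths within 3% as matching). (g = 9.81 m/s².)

y₂ = 1.35 m; the jump is submerged

Fr₁ = V₁/√(g·y₁) = 5.49/√(9.81×0.382) = 2.84.
Sequent-depth ratio: y₂/y₁ = ½[√(1 + 8Fr₁²) − 1] = ½[√65.34 − 1] = 3.54.
y₂ = 3.54 × 0.382 = 1.35 m.
Tailwater y_tw = 1.70 m: y_tw > y₂, so the jump is submerged.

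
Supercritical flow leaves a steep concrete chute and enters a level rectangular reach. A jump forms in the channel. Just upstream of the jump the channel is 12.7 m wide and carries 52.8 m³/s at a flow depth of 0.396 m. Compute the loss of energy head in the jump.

q = Q/b = 52.8/12.7 = 4.16 m²/s; V₁ = q/y₁ = 10.5 m/s. Fr₁ = V₁/√(g·y₁) = 5.33.
Bélanger equation: y₂/y₁ = ½[√(1 + 8Fr₁²) − 1] = ½[√228.0 − 1] = 7.05.
y₂ = 7.05 × 0.396 = 2.79 m.
V₂ = q/y₂ = 4.16/2.79 = 1.49 m/s. E₁ = y₁ + V₁²/2g = 6.01 m; E₂ = y₂ + V₂²/2g = 2.90 m. ΔE = E₁ − E₂ = 3.11 m.

ΔE = 3.11 m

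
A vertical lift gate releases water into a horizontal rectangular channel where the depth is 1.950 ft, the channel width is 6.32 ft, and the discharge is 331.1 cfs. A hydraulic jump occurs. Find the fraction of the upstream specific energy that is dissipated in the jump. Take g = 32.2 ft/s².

q = Q/b = 331.1/6.32 = 52.39 ft²/s; V₁ = q/y₁ = 26.87 ft/s. Fr₁ = V₁/√(g·y₁) = 3.390.
From the momentum equation for a rectangular channel, y₂/y₁ = ½[√(1 + 8Fr₁²) − 1] = ½[√92.963 − 1] = 4.321.
y₂ = 4.321 × 1.950 = 8.426 ft.
E₁ = y₁ + V₁²/2g = 13.16 ft. ΔE = (y₂ − y₁)³/(4y₁y₂) = 4.132 ft. ΔE/E₁ = 4.132/13.16 = 0.314.

ΔE/E₁ = 0.314 (31.4%)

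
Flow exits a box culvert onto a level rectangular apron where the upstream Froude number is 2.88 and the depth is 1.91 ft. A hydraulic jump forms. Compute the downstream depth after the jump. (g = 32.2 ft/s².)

Fr₁ = 2.88 (given).
From the momentum equation for a rectangular channel, y₂/y₁ = ½[√(1 + 8Fr₁²) − 1] = ½[√67.36 − 1] = 3.60.
y₂ = 3.60 × 1.91 = 6.88 ft.

y₂ = 6.88 ft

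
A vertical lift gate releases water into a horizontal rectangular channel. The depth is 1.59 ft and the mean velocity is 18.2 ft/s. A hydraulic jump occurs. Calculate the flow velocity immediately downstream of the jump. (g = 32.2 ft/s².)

Fr₁ = V₁/√(g·y₁) = 18.2/√(32.2×1.59) = 2.54.
Conjugate-depth relation: y₂/y₁ = ½[√(1 + 8Fr₁²) − 1] = ½[√52.76 − 1] = 3.13.
y₂ = 3.13 × 1.59 = 4.98 ft.
q = V₁·y₁ = 18.2 × 1.59 = 28.9 ft²/s.
V₂ = q/y₂ = 28.9/4.98 = 5.81 ft/s.

V₂ = 5.81 ft/s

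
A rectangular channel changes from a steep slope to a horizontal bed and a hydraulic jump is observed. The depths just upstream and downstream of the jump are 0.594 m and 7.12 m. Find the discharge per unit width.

q = 12.7 m²/s

For a rectangular channel the momentum equation gives q² = ½·g·y₁·y₂·(y₁ + y₂) = ½×9.81×0.594×7.12×7.71 = 160.
q = √160 = 12.7 m²/s.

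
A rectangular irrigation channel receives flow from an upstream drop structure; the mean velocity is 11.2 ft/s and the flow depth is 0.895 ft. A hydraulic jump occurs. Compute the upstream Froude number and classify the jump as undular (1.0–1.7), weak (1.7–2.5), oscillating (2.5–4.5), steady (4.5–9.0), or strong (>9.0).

Fr₁ = V₁/√(g·y₁) = 11.2/√(32.2×0.895) = 2.09.
Fr₁ = 2.09 lies in the weak range.

Fr₁ = 2.09; weak jump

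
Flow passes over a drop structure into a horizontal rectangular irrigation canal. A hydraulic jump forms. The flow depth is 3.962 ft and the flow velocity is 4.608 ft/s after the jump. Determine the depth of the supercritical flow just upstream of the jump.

Fr₂ = V₂/√(g·y₂) = 4.608/√(32.2×3.962) = 0.4080.
From the momentum equation (using Fr₂), y₁/y₂ = ½[√(1 + 8Fr₂²) − 1] = ½[√2.3315 − 1] = 0.2635.
y₁ = 0.2635 × 3.962 = 1.044 ft.

y₁ = 1.044 ft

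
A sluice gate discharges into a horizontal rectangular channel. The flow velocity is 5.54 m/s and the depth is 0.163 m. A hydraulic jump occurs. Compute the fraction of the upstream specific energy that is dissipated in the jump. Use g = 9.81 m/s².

Fr₁ = V₁/√(g·y₁) = 5.54/√(9.81×0.163) = 4.38.
By Bélanger, y₂/y₁ = ½[√(1 + 8Fr₁²) − 1] = ½[√154.6 − 1] = 5.72.
y₂ = 5.72 × 0.163 = 0.932 m.
E₁ = y₁ + V₁²/2g = 1.73 m. ΔE = (y₂ − y₁)³/(4y₁y₂) = 0.748 m. ΔE/E₁ = 0.748/1.73 = 0.433.

ΔE/E₁ = 0.433 (43.3%)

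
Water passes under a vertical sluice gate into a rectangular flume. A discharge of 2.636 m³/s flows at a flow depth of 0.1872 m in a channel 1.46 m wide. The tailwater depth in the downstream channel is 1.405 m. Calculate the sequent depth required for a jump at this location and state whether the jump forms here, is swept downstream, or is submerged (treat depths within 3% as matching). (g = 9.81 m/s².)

y₂ = 1.793 m; the jump is swept downstream

q = Q/b = 2.636/1.46 = 1.805 m²/s; V₁ = q/y₁ = 9.645 m/s. Fr₁ = V₁/√(g·y₁) = 7.117.
From the momentum equation for a rectangular channel, y₂/y₁ = ½[√(1 + 8Fr₁²) − 1] = ½[√406.22 − 1] = 9.577.
y₂ = 9.577 × 0.1872 = 1.793 m.
Tailwater y_tw = 1.405 m: y_tw < y₂, so the jump is swept downstream.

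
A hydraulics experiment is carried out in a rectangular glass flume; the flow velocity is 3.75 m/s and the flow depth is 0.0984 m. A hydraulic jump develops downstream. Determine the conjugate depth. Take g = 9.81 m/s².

y₂ = 0.484 m

Fr₁ = V₁/√(g·y₁) = 3.75/√(9.81×0.0984) = 3.82.
Conjugate-depth relation: y₂/y₁ = ½[√(1 + 8Fr₁²) − 1] = ½[√117.5 − 1] = 4.92.
y₂ = 4.92 × 0.0984 = 0.484 m.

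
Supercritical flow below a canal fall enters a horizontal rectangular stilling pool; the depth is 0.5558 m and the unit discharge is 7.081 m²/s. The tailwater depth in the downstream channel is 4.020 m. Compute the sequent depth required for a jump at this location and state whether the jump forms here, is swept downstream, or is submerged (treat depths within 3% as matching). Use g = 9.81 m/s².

y₂ = 4.020 m; the jump forms here

V₁ = q/y₁ = 7.081/0.5558 = 12.74 m/s. Fr₁ = V₁/√(g·y₁) = 12.74/√(9.81×0.5558) = 5.456.
From the momentum equation for a rectangular channel, y₂/y₁ = ½[√(1 + 8Fr₁²) − 1] = ½[√239.15 − 1] = 7.232.
y₂ = 7.232 × 0.5558 = 4.020 m.
Tailwater y_tw = 4.020 m: y_tw ≈ y₂, so the jump forms here.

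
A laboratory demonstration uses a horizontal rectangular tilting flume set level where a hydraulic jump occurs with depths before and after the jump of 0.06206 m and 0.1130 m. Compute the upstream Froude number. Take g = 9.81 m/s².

For a rectangular channel the momentum equation gives q² = ½·g·y₁·y₂·(y₁ + y₂) = ½×9.81×0.06206×0.1130×0.1751 = 0.006022.
q = √0.006022 = 0.07760 m²/s.
V₁ = q/y₁ = 1.250 m/s; Fr₁ = V₁/√(g·y₁) = 1.603.

Fr₁ = 1.603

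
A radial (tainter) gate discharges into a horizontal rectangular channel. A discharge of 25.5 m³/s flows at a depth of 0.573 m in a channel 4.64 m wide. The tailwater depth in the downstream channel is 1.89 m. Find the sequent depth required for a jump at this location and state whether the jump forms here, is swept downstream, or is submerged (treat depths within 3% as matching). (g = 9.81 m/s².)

q = Q/b = 25.5/4.64 = 5.50 m²/s; V₁ = q/y₁ = 9.59 m/s. Fr₁ = V₁/√(g·y₁) = 4.05.
Conjugate-depth relation: y₂/y₁ = ½[√(1 + 8Fr₁²) − 1] = ½[√131.9 − 1] = 5.24.
y₂ = 5.24 × 0.573 = 3.00 m.
Tailwater y_tw = 1.89 m: y_tw < y₂, so the jump is swept downstream.

y₂ = 3.00 m; the jump is swept downstream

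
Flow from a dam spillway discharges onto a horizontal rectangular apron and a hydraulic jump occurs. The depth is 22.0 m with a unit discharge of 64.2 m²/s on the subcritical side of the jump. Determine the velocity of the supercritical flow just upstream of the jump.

V₂ = q/y₂ = 64.2/22.0 = 2.92 m/s; Fr₂ = V₂/√(g·y₂) = 0.199.
From the momentum equation (using Fr₂), y₁/y₂ = ½[√(1 + 8Fr₂²) − 1] = ½[√1.316 − 1] = 0.0735.
y₁ = 0.0735 × 22.0 = 1.62 m.
V₁ = q/y₁ = 64.2/1.62 = 39.7 m/s.

V₁ = 39.7 m/s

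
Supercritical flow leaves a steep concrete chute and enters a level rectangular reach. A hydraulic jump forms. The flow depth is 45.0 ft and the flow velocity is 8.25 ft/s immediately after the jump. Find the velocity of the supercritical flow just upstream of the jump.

V₁ = 95.4 ft/s

Fr₂ = V₂/√(g·y₂) = 8.25/√(32.2×45.0) = 0.217.
Applying the sequent-depth relation in reverse, y₁/y₂ = ½[√(1 + 8Fr₂²) − 1] = ½[√1.376 − 1] = 0.0865.
y₁ = 0.0865 × 45.0 = 3.89 ft.
V₁ = q/y₁ = 371/3.89 = 95.4 ft/s.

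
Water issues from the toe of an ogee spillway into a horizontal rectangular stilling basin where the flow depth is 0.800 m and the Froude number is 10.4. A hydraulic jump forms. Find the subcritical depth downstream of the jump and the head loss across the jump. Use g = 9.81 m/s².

Fr₁ = 10.4 (given).
Conjugate-depth relation: y₂/y₁ = ½[√(1 + 8Fr₁²) − 1] = ½[√866.3 − 1] = 14.2.
y₂ = 14.2 × 0.800 = 11.4 m.
Head loss: ΔE = (y₂ − y₁)³/(4y₁y₂) = (11.4 − 0.800)³/(4×0.800×11.4) = 1182/36.4 = 32.5 m.

y₂ = 11.4 m; ΔE = 32.5 m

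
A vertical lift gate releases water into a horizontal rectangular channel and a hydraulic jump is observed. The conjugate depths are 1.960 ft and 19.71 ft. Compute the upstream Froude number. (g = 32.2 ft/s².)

Fr₁ = 7.456

For a rectangular channel the momentum equation gives q² = ½·g·y₁·y₂·(y₁ + y₂) = ½×32.2×1.960×19.71×21.67 = 13478.
q = √13478 = 116.1 ft²/s.
V₁ = q/y₁ = 59.23 ft/s; Fr₁ = V₁/√(g·y₁) = 7.456.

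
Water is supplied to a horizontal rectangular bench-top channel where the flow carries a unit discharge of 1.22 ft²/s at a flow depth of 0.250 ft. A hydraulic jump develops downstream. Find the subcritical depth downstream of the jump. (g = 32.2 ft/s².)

y₂ = 0.496 ft

V₁ = q/y₁ = 1.22/0.250 = 4.88 ft/s. Fr₁ = V₁/√(g·y₁) = 4.88/√(32.2×0.250) = 1.72.
From the momentum equation for a rectangular channel, y₂/y₁ = ½[√(1 + 8Fr₁²) − 1] = ½[√24.67 − 1] = 1.98.
y₂ = 1.98 × 0.250 = 0.496 ft.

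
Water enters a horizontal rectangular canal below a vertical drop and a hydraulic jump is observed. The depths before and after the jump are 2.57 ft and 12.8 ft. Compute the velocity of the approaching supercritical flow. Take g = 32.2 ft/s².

V₁ = 35.1 ft/s

For a rectangular channel the momentum equation gives q² = ½·g·y₁·y₂·(y₁ + y₂) = ½×32.2×2.57×12.8×15.4 = 8140.
q = √8140 = 90.2 ft²/s.
V₁ = q/y₁ = 90.2/2.57 = 35.1 ft/s.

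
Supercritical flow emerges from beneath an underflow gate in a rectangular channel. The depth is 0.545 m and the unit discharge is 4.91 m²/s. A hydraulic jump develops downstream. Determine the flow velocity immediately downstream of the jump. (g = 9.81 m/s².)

V₂ = 1.79 m/s

V₁ = q/y₁ = 4.91/0.545 = 9.01 m/s. Fr₁ = V₁/√(g·y₁) = 9.01/√(9.81×0.545) = 3.90.
By Bélanger, y₂/y₁ = ½[√(1 + 8Fr₁²) − 1] = ½[√122.4 − 1] = 5.03.
y₂ = 5.03 × 0.545 = 2.74 m.
V₂ = q/y₂ = 4.91/2.74 = 1.79 m/s.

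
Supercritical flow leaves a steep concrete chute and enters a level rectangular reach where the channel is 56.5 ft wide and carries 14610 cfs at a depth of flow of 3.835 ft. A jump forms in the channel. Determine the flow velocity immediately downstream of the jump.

q = Q/b = 14610/56.5 = 258.6 ft²/s; V₁ = q/y₁ = 67.43 ft/s. Fr₁ = V₁/√(g·y₁) = 6.068.
Conjugate-depth relation: y₂/y₁ = ½[√(1 + 8Fr₁²) − 1] = ½[√295.54 − 1] = 8.096.
y₂ = 8.096 × 3.835 = 31.05 ft.
V₂ = q/y₂ = 258.6/31.05 = 8.329 ft/s.

V₂ = 8.329 ft/s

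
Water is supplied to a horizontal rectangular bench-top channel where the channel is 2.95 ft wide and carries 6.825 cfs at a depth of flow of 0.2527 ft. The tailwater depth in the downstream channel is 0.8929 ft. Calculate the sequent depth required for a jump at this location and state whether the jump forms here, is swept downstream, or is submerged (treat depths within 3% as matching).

y₂ = 1.028 ft; the jump is swept downstream

q = Q/b = 6.825/2.95 = 2.314 ft²/s; V₁ = q/y₁ = 9.155 ft/s. Fr₁ = V₁/√(g·y₁) = 3.210.
By Bélanger, y₂/y₁ = ½[√(1 + 8Fr₁²) − 1] = ½[√83.410 − 1] = 4.066.
y₂ = 4.066 × 0.2527 = 1.028 ft.
Tailwater y_tw = 0.8929 ft: y_tw < y₂, so the jump is swept downstream.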